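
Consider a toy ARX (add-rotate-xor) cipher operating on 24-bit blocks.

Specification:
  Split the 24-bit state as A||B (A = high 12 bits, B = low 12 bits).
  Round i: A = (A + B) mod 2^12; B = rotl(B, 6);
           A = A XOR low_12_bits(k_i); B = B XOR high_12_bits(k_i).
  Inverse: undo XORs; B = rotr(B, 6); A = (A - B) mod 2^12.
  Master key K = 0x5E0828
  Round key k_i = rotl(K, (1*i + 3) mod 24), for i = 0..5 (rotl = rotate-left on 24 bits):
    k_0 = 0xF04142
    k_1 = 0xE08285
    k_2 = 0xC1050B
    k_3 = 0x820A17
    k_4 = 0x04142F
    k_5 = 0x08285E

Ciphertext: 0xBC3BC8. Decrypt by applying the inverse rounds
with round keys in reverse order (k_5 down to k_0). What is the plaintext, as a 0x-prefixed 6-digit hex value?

s_0 = ciphertext = 0xBC3BC8
s_1 = InvRound(s_0, k_5) = 0x0F02AD
s_2 = InvRound(s_1, k_4) = 0x9D4B0B
s_3 = InvRound(s_2, k_3) = 0x8F7ACC
s_4 = InvRound(s_3, k_2) = 0x6E171B
s_5 = InvRound(s_4, k_1) = 0xF804E4
s_6 = InvRound(s_5, k_0) = 0x69382F

0x69382F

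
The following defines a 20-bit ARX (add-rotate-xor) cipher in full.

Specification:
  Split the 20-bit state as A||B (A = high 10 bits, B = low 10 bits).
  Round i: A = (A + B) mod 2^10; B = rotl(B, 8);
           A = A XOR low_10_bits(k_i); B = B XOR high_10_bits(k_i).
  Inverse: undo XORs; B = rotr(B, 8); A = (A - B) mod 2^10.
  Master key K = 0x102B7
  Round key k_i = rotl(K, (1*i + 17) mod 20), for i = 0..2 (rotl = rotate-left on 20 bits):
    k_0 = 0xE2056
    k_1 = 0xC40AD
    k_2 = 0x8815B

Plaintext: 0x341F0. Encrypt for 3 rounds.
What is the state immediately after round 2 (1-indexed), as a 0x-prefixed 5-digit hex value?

s_0 = plaintext = 0x341F0
s_1 = Round(s_0, k_0) = 0xA5BF4
s_2 = Round(s_1, k_1) = 0x89FED
s_3 = Round(s_2, k_2) = 0xD3FDB

0x89FED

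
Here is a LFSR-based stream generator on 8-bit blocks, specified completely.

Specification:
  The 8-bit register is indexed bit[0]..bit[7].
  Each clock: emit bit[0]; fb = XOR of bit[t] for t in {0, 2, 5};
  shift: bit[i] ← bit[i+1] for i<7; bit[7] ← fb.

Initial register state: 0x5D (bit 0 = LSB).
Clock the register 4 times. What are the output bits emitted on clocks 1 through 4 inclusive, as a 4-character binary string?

1011

reg_0 = 0x5D
clock 1: out=1, reg = 0x2E
clock 2: out=0, reg = 0x17
clock 3: out=1, reg = 0x0B
clock 4: out=1, reg = 0x85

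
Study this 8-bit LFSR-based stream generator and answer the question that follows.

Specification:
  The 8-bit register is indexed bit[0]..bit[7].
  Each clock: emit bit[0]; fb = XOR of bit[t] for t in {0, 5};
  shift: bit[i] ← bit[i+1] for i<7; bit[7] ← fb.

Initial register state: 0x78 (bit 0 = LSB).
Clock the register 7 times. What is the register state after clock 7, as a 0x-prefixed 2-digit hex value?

reg_0 = 0x78
clock 1: out=0, reg = 0xBC
clock 2: out=0, reg = 0xDE
clock 3: out=0, reg = 0x6F
clock 4: out=1, reg = 0x37
clock 5: out=1, reg = 0x1B
clock 6: out=1, reg = 0x8D
clock 7: out=1, reg = 0xC6

0xC6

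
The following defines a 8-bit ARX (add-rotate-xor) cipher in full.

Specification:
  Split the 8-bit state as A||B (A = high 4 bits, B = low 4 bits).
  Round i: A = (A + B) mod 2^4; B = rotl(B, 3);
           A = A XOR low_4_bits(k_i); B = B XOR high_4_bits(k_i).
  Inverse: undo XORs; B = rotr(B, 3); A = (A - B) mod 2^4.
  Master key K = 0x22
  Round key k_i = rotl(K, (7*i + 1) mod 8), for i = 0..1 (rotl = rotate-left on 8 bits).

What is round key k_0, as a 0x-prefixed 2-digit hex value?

0x44

K = 0x22
k_0 = rotl(K, (7*0+1) mod 8) = rotl(K, 1) = 0x44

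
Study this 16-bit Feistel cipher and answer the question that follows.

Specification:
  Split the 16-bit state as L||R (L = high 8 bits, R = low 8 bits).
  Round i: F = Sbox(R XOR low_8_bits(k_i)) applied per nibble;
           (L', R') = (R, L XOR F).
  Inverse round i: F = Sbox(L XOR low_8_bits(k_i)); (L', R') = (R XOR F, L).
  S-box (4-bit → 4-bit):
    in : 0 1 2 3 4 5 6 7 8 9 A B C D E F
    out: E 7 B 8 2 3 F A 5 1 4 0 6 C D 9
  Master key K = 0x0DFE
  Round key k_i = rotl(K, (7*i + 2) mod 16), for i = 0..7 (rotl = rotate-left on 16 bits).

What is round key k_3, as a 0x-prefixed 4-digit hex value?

K = 0x0DFE
k_0 = rotl(K, (7*0+2) mod 16) = rotl(K, 2) = 0x37F8
k_1 = rotl(K, (7*1+2) mod 16) = rotl(K, 9) = 0xFC1B
k_2 = rotl(K, (7*2+2) mod 16) = rotl(K, 0) = 0x0DFE
k_3 = rotl(K, (7*3+2) mod 16) = rotl(K, 7) = 0xFF06

0xFF06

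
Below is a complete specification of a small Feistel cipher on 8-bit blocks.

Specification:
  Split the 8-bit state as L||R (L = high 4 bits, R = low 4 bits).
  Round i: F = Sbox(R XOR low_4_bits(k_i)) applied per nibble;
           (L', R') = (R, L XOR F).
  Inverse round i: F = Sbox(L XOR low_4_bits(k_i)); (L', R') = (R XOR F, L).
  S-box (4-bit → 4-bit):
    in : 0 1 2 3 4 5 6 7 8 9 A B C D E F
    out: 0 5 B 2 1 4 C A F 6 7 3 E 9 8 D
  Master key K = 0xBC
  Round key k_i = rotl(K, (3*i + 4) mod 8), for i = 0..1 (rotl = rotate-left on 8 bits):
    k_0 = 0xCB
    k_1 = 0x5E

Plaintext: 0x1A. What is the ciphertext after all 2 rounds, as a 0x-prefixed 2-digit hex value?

0x4D

s_0 = plaintext = 0x1A
s_1 = Round(s_0, k_0) = 0xA4
s_2 = Round(s_1, k_1) = 0x4D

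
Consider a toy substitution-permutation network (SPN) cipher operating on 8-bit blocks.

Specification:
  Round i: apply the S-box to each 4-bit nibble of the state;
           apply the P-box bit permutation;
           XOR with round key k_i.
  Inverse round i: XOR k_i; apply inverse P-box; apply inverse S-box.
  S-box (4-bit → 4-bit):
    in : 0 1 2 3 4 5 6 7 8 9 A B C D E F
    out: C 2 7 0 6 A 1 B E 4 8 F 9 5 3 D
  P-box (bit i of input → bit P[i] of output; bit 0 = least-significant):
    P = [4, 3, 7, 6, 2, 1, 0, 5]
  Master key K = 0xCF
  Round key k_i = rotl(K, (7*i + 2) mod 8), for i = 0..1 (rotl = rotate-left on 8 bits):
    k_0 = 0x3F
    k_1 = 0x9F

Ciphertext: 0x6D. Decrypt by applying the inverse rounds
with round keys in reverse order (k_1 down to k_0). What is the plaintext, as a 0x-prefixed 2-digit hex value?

0xAA

s_0 = ciphertext = 0x6D
s_1 = InvRound(s_0, k_1) = 0x5F
s_2 = InvRound(s_1, k_0) = 0xAA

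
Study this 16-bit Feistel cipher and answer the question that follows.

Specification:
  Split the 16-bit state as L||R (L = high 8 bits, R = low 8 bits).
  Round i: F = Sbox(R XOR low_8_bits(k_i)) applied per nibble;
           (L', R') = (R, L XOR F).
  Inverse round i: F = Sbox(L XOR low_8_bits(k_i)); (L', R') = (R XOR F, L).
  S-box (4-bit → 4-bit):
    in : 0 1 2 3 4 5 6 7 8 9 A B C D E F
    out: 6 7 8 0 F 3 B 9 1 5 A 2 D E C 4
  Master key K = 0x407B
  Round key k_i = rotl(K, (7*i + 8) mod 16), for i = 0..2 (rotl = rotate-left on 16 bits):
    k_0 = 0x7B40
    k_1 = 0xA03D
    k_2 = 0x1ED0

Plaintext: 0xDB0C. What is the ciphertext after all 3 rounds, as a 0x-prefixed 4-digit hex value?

s_0 = plaintext = 0xDB0C
s_1 = Round(s_0, k_0) = 0x0C26
s_2 = Round(s_1, k_1) = 0x267E
s_3 = Round(s_2, k_2) = 0x7E8A

0x7E8A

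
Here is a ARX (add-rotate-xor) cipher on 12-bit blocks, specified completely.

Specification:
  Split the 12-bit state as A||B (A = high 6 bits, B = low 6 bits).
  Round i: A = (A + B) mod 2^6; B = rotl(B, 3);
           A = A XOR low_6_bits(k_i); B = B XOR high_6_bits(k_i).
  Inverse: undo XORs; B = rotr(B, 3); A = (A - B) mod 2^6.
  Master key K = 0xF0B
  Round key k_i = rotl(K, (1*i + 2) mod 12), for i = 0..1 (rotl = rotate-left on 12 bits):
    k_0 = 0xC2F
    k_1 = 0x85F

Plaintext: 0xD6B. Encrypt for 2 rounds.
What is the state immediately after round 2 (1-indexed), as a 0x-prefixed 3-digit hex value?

0x8CC

s_0 = plaintext = 0xD6B
s_1 = Round(s_0, k_0) = 0x3ED
s_2 = Round(s_1, k_1) = 0x8CC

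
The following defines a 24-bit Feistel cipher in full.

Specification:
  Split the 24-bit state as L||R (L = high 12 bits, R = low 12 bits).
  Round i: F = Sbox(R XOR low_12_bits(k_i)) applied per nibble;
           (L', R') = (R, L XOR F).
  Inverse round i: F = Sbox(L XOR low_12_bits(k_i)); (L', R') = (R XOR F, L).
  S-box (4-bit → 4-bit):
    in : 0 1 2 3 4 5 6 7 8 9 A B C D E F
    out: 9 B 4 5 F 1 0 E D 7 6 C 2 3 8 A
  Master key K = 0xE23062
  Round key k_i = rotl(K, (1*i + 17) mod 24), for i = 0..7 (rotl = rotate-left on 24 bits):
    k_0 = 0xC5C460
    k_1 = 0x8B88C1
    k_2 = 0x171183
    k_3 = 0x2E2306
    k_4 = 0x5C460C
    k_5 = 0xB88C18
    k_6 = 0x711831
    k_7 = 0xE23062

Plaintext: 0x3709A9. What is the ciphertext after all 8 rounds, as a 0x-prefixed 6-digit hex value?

s_0 = plaintext = 0x3709A9
s_1 = Round(s_0, k_0) = 0x9A9057
s_2 = Round(s_1, k_1) = 0x0574D9
s_3 = Round(s_2, k_2) = 0x4D9141
s_4 = Round(s_3, k_3) = 0x141027
s_5 = Round(s_4, k_4) = 0x02710D
s_6 = Round(s_5, k_5) = 0x10D396
s_7 = Round(s_6, k_6) = 0x396D63
s_8 = Round(s_7, k_7) = 0xD6300D

0xD6300D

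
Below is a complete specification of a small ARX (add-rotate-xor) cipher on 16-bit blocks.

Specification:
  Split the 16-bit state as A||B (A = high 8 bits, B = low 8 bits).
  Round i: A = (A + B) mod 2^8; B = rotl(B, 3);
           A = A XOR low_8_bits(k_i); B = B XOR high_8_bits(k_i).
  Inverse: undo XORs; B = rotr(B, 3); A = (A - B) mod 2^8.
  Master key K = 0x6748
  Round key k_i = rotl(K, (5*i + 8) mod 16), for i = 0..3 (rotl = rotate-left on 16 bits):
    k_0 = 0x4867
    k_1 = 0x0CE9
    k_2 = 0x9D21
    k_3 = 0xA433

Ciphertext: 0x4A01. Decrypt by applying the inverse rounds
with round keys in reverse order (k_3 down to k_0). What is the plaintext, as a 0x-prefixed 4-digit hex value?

0xA9AD

s_0 = ciphertext = 0x4A01
s_1 = InvRound(s_0, k_3) = 0xC5B4
s_2 = InvRound(s_1, k_2) = 0xBF25
s_3 = InvRound(s_2, k_1) = 0x3125
s_4 = InvRound(s_3, k_0) = 0xA9AD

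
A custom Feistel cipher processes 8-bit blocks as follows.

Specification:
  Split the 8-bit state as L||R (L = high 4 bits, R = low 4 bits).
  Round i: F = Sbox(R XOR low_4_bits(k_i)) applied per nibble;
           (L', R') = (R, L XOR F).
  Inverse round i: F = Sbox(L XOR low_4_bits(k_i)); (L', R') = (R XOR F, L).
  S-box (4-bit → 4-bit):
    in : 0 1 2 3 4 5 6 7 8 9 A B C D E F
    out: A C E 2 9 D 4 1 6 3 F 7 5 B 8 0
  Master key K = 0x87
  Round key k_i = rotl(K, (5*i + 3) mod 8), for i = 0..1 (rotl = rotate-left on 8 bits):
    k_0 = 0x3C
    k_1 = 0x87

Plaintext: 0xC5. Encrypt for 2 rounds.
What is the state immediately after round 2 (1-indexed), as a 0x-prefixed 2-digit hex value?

s_0 = plaintext = 0xC5
s_1 = Round(s_0, k_0) = 0x5F
s_2 = Round(s_1, k_1) = 0xF3

0xF3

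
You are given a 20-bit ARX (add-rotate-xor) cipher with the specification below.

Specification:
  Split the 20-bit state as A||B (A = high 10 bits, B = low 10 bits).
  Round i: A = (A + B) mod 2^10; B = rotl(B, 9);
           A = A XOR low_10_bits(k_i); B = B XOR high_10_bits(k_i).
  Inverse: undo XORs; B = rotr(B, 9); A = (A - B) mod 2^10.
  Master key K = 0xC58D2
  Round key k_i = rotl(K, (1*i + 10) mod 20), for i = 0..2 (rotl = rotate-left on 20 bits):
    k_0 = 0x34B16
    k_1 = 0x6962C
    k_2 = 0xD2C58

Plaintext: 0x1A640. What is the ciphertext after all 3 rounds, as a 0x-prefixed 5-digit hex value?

0xA87E5

s_0 = plaintext = 0x1A640
s_1 = Round(s_0, k_0) = 0x6FDF2
s_2 = Round(s_1, k_1) = 0x6755C
s_3 = Round(s_2, k_2) = 0xA87E5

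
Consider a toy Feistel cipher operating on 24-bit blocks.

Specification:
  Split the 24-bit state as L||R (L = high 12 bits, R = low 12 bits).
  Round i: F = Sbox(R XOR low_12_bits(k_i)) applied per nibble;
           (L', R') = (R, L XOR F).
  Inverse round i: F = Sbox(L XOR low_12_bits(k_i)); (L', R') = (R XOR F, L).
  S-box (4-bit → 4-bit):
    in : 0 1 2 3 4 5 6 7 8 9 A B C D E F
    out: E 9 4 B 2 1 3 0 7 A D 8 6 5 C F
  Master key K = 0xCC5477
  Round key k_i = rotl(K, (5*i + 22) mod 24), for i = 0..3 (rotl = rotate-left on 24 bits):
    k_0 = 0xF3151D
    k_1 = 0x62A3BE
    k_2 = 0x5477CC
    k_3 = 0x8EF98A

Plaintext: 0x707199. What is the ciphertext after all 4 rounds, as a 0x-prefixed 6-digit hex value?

s_0 = plaintext = 0x707199
s_1 = Round(s_0, k_0) = 0x199575
s_2 = Round(s_1, k_1) = 0x5752F1
s_3 = Round(s_2, k_2) = 0x2F14C0
s_4 = Round(s_3, k_3) = 0x4C07DC

0x4C07DC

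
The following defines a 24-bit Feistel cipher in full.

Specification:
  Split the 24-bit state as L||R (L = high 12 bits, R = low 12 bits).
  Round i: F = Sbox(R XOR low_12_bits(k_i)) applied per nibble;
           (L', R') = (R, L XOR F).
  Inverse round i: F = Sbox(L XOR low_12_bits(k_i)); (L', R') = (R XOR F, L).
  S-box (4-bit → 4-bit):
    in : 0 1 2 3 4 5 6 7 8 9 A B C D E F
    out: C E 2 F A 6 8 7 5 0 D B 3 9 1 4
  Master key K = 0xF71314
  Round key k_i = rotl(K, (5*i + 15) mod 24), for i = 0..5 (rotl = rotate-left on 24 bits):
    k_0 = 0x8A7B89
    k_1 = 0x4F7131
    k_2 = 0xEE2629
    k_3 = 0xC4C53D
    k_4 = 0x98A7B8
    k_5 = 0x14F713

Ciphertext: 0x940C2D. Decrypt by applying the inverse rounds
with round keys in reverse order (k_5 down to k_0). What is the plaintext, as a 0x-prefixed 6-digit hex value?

0x539C45

s_0 = ciphertext = 0x940C2D
s_1 = InvRound(s_0, k_5) = 0xD42940
s_2 = InvRound(s_1, k_4) = 0x40DD42
s_3 = InvRound(s_2, k_3) = 0x3BE40D
s_4 = InvRound(s_3, k_2) = 0x20A3BE
s_5 = InvRound(s_4, k_1) = 0xC4520A
s_6 = InvRound(s_5, k_0) = 0x539C45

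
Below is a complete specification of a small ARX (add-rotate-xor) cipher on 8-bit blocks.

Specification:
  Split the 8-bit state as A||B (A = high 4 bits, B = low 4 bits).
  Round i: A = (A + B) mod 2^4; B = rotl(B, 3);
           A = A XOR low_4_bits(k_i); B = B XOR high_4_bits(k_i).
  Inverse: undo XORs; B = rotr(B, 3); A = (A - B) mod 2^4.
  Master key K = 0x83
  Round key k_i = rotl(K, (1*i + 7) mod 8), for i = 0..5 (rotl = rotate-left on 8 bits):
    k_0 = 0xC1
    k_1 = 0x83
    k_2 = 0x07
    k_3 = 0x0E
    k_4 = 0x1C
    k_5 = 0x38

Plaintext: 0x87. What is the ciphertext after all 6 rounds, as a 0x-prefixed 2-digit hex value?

0x88

s_0 = plaintext = 0x87
s_1 = Round(s_0, k_0) = 0xE7
s_2 = Round(s_1, k_1) = 0x63
s_3 = Round(s_2, k_2) = 0xE9
s_4 = Round(s_3, k_3) = 0x9C
s_5 = Round(s_4, k_4) = 0x97
s_6 = Round(s_5, k_5) = 0x88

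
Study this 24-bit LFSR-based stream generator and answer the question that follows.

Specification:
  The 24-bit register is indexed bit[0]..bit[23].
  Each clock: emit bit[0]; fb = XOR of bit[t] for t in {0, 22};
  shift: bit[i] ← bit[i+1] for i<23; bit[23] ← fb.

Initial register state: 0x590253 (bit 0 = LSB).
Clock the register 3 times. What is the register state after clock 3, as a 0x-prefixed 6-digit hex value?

0x4B204A

reg_0 = 0x590253
clock 1: out=1, reg = 0x2C8129
clock 2: out=1, reg = 0x964094
clock 3: out=0, reg = 0x4B204A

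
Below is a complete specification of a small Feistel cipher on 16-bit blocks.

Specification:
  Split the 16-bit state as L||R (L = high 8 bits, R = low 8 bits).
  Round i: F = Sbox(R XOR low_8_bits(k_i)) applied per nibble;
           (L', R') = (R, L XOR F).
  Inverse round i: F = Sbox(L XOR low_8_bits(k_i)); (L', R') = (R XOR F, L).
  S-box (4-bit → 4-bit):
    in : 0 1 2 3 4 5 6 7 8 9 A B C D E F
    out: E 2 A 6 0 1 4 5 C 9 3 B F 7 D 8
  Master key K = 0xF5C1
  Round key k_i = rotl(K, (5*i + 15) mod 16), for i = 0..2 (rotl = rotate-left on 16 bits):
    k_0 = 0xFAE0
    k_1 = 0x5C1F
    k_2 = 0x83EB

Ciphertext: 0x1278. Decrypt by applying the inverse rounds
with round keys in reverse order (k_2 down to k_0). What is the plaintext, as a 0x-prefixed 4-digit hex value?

0x59CF

s_0 = ciphertext = 0x1278
s_1 = InvRound(s_0, k_2) = 0xF112
s_2 = InvRound(s_1, k_1) = 0xCFF1
s_3 = InvRound(s_2, k_0) = 0x59CF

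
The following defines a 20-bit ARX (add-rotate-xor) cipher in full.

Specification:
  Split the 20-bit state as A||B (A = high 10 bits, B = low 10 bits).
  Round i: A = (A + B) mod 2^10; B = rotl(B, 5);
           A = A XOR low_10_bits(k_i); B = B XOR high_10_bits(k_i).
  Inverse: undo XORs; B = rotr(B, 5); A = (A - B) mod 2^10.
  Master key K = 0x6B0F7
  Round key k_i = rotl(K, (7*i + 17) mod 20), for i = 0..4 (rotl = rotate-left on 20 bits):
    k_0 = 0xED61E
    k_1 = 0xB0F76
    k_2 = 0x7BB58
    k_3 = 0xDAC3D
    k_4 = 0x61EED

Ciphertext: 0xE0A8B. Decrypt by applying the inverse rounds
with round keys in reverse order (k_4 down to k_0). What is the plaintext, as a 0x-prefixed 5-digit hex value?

0x1CB42

s_0 = ciphertext = 0xE0A8B
s_1 = InvRound(s_0, k_4) = 0xF5D98
s_2 = InvRound(s_1, k_3) = 0x5CE77
s_3 = InvRound(s_2, k_2) = 0xBBF3C
s_4 = InvRound(s_3, k_1) = 0x6ABEF
s_5 = InvRound(s_4, k_0) = 0x1CB42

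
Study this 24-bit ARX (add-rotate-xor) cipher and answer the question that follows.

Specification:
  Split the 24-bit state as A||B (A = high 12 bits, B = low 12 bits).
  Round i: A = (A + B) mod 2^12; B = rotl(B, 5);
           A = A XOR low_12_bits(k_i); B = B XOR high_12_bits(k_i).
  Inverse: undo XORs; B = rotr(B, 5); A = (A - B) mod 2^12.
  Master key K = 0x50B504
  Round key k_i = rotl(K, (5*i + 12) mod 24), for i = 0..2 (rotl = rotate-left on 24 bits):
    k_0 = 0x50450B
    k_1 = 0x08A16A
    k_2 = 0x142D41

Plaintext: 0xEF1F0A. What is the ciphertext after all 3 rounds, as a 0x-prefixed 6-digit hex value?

0xAA3915

s_0 = plaintext = 0xEF1F0A
s_1 = Round(s_0, k_0) = 0x8F045A
s_2 = Round(s_1, k_1) = 0xC20BC2
s_3 = Round(s_2, k_2) = 0xAA3915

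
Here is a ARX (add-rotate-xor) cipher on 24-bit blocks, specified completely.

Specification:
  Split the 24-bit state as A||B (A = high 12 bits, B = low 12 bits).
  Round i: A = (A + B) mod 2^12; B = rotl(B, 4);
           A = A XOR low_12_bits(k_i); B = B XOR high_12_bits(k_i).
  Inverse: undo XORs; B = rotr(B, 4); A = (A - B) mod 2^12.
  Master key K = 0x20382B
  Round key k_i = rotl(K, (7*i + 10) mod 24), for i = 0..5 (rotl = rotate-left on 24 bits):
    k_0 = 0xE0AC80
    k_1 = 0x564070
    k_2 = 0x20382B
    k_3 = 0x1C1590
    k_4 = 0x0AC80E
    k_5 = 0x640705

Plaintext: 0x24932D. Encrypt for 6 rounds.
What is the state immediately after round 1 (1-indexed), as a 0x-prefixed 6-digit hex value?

0x9F6CD9

s_0 = plaintext = 0x24932D
s_1 = Round(s_0, k_0) = 0x9F6CD9
s_2 = Round(s_1, k_1) = 0x6BF8F8
s_3 = Round(s_2, k_2) = 0x79CD8B
s_4 = Round(s_3, k_3) = 0x0B797C
s_5 = Round(s_4, k_4) = 0x23D765
s_6 = Round(s_5, k_5) = 0xEA7017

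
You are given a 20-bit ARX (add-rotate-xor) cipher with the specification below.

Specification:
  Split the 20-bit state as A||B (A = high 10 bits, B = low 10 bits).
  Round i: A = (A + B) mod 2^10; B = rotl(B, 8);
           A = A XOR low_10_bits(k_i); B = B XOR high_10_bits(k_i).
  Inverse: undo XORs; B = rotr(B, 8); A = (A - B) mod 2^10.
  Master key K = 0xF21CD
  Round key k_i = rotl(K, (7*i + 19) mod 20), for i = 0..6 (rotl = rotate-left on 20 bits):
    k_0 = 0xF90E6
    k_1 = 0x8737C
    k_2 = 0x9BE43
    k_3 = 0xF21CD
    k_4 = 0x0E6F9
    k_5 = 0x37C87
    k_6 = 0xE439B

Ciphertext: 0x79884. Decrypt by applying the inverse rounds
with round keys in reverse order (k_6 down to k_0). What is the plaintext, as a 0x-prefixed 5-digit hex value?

s_0 = ciphertext = 0x79884
s_1 = InvRound(s_0, k_6) = 0x8A853
s_2 = InvRound(s_1, k_5) = 0x1F630
s_3 = InvRound(s_2, k_4) = 0x97826
s_4 = InvRound(s_3, k_3) = 0xF63BB
s_5 = InvRound(s_4, k_2) = 0x92B51
s_6 = InvRound(s_5, k_1) = 0x00535
s_7 = InvRound(s_6, k_0) = 0x68746

0x68746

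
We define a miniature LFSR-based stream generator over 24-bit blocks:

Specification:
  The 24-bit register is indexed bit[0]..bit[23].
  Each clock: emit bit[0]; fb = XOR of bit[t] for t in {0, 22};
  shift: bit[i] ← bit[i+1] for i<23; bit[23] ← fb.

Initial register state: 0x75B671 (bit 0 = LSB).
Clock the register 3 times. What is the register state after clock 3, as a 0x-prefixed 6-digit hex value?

reg_0 = 0x75B671
clock 1: out=1, reg = 0x3ADB38
clock 2: out=0, reg = 0x1D6D9C
clock 3: out=0, reg = 0x0EB6CE

0x0EB6CE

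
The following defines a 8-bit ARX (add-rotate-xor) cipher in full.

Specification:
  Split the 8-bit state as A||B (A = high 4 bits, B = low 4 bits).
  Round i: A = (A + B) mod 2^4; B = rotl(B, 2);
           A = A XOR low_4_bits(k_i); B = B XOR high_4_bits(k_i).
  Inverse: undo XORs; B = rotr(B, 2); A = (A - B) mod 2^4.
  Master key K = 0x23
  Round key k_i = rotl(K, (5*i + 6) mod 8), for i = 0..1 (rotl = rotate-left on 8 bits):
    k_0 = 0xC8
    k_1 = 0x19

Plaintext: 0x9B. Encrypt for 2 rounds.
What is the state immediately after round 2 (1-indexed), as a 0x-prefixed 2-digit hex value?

s_0 = plaintext = 0x9B
s_1 = Round(s_0, k_0) = 0xC2
s_2 = Round(s_1, k_1) = 0x79

0x79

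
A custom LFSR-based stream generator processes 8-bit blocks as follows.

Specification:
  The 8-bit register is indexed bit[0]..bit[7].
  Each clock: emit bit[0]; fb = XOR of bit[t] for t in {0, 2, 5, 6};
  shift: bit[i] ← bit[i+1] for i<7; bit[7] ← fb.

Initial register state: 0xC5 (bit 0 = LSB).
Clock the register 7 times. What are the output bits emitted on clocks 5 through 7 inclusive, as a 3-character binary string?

001

reg_0 = 0xC5
clock 1: out=1, reg = 0xE2
clock 2: out=0, reg = 0x71
clock 3: out=1, reg = 0xB8
clock 4: out=0, reg = 0xDC
clock 5: out=0, reg = 0x6E
clock 6: out=0, reg = 0xB7
clock 7: out=1, reg = 0xDB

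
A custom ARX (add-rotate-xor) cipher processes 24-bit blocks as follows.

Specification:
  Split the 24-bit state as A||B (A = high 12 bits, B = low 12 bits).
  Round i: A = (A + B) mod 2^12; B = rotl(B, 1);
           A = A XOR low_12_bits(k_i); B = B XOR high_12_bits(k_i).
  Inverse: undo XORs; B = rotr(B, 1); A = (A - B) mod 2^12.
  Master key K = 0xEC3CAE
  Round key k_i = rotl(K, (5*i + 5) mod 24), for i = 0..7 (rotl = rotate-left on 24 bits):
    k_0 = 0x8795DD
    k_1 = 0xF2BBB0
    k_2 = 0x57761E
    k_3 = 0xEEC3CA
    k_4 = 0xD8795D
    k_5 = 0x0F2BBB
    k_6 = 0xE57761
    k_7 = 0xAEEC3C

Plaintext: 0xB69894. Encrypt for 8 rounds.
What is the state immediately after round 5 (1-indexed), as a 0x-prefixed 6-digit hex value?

s_0 = plaintext = 0xB69894
s_1 = Round(s_0, k_0) = 0x620950
s_2 = Round(s_1, k_1) = 0x4C0D8A
s_3 = Round(s_2, k_2) = 0x454E62
s_4 = Round(s_3, k_3) = 0x17C229
s_5 = Round(s_4, k_4) = 0xAF89D5
s_6 = Round(s_5, k_5) = 0xF76359
s_7 = Round(s_6, k_6) = 0x5AE8E5
s_8 = Round(s_7, k_7) = 0x2AFB25

0xAF89D5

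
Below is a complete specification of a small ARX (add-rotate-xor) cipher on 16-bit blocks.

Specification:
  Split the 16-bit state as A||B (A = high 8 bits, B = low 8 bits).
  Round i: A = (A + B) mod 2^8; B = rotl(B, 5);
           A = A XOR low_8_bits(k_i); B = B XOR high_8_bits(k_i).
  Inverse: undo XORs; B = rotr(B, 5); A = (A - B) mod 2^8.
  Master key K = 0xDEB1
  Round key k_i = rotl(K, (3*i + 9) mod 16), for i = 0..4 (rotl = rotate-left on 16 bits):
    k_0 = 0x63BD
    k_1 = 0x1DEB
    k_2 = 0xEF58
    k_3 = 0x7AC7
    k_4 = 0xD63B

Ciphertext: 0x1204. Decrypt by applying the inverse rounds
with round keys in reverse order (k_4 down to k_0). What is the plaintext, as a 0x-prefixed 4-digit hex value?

s_0 = ciphertext = 0x1204
s_1 = InvRound(s_0, k_4) = 0x9396
s_2 = InvRound(s_1, k_3) = 0xED67
s_3 = InvRound(s_2, k_2) = 0x7144
s_4 = InvRound(s_3, k_1) = 0xD0CA
s_5 = InvRound(s_4, k_0) = 0x204D

0x204D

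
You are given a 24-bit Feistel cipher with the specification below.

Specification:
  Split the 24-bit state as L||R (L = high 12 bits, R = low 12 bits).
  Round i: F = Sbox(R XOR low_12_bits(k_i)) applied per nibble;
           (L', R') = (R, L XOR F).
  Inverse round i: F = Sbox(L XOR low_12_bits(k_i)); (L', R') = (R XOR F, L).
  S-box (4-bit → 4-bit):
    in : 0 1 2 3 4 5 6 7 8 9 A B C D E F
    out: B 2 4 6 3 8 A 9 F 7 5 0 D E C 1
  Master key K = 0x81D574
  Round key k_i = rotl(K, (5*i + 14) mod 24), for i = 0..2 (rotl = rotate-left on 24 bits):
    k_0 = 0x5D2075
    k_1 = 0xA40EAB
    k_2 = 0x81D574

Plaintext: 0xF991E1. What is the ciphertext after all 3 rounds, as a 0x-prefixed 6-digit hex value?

s_0 = plaintext = 0xF991E1
s_1 = Round(s_0, k_0) = 0x1E1DEA
s_2 = Round(s_1, k_1) = 0xDEA7D3
s_3 = Round(s_2, k_2) = 0x7D39B3

0x7D39B3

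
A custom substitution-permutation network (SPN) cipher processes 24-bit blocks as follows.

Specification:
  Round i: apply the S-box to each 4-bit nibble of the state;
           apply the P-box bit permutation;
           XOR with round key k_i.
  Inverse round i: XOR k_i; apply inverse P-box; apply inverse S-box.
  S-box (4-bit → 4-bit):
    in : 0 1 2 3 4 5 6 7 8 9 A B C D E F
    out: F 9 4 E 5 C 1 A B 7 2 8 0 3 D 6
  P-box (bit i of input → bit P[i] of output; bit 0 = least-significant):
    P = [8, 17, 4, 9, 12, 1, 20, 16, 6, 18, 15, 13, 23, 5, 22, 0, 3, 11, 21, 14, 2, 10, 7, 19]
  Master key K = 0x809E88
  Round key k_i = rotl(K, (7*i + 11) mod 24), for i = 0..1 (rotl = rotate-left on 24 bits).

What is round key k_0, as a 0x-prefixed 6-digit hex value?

0xF44404

K = 0x809E88
k_0 = rotl(K, (7*0+11) mod 24) = rotl(K, 11) = 0xF44404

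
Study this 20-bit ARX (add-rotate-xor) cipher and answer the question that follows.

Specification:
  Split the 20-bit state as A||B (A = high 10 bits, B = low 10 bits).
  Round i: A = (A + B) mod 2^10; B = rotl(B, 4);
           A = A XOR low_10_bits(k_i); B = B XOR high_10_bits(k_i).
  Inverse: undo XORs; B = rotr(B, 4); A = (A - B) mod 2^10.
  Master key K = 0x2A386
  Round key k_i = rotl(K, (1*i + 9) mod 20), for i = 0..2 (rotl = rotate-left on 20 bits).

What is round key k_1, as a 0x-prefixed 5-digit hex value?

0xE18A8

K = 0x2A386
k_0 = rotl(K, (1*0+9) mod 20) = rotl(K, 9) = 0x70C54
k_1 = rotl(K, (1*1+9) mod 20) = rotl(K, 10) = 0xE18A8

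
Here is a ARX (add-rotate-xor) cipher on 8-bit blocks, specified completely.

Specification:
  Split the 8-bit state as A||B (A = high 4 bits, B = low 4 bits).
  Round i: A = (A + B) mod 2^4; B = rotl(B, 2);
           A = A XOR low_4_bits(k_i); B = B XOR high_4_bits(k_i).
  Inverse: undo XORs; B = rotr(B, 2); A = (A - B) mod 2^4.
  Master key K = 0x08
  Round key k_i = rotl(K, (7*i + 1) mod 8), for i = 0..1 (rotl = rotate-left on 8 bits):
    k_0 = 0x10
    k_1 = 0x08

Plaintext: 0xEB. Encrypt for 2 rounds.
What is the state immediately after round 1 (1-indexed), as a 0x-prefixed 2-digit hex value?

s_0 = plaintext = 0xEB
s_1 = Round(s_0, k_0) = 0x9F
s_2 = Round(s_1, k_1) = 0x0F

0x9F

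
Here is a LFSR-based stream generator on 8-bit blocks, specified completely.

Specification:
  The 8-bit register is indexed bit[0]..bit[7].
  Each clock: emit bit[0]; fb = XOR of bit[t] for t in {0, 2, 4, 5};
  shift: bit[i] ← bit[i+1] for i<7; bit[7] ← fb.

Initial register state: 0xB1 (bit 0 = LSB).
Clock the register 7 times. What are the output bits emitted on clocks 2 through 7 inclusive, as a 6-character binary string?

reg_0 = 0xB1
clock 1: out=1, reg = 0xD8
clock 2: out=0, reg = 0xEC
clock 3: out=0, reg = 0x76
clock 4: out=0, reg = 0xBB
clock 5: out=1, reg = 0xDD
clock 6: out=1, reg = 0xEE
clock 7: out=0, reg = 0x77

000110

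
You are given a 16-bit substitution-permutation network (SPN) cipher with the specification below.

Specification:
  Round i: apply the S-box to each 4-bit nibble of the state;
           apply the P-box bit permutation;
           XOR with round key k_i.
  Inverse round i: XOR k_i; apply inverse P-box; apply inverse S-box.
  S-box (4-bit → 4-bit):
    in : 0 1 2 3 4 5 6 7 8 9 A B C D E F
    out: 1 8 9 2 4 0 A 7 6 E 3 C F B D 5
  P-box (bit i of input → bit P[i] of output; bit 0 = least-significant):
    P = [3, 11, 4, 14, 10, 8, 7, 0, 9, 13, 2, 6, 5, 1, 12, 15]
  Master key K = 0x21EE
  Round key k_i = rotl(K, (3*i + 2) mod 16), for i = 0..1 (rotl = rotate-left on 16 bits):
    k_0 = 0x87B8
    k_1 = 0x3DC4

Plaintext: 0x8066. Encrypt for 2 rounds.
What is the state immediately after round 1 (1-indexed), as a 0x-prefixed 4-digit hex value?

s_0 = plaintext = 0x8066
s_1 = Round(s_0, k_0) = 0xDCBB
s_2 = Round(s_1, k_1) = 0xDF33

0xDCBB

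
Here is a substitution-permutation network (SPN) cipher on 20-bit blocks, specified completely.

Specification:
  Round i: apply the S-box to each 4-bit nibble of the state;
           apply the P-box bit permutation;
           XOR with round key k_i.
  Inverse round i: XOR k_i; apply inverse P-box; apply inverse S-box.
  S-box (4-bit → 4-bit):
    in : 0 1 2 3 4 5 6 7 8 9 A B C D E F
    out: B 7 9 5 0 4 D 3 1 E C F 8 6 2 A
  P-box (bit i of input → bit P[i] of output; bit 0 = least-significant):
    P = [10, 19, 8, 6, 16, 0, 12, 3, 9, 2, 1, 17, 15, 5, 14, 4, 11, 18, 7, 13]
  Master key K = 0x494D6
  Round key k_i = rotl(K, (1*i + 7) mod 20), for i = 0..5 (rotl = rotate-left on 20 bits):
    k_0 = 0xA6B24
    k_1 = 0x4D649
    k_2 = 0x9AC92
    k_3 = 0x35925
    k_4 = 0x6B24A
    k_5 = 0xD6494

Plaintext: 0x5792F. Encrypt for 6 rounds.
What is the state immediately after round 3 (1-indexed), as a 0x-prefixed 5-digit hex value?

0x1D0BC

s_0 = plaintext = 0x5792F
s_1 = Round(s_0, k_0) = 0x1EBCA
s_2 = Round(s_1, k_1) = 0x2DDA7
s_3 = Round(s_2, k_2) = 0x1D0BC
s_4 = Round(s_3, k_3) = 0x403C8
s_5 = Round(s_4, k_4) = 0x63470
s_6 = Round(s_5, k_5) = 0x48855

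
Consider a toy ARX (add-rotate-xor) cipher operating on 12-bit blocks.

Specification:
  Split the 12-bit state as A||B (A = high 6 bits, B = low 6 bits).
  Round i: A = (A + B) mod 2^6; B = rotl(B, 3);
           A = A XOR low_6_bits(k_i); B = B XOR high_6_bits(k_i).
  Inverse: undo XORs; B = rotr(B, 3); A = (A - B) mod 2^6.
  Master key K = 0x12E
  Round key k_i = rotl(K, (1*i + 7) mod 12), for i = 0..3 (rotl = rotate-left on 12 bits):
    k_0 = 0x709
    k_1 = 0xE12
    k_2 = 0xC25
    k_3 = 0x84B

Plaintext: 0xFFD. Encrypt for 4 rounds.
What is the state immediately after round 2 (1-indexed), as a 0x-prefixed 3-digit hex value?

s_0 = plaintext = 0xFFD
s_1 = Round(s_0, k_0) = 0xD73
s_2 = Round(s_1, k_1) = 0xEA6
s_3 = Round(s_2, k_2) = 0x144
s_4 = Round(s_3, k_3) = 0x081

0xEA6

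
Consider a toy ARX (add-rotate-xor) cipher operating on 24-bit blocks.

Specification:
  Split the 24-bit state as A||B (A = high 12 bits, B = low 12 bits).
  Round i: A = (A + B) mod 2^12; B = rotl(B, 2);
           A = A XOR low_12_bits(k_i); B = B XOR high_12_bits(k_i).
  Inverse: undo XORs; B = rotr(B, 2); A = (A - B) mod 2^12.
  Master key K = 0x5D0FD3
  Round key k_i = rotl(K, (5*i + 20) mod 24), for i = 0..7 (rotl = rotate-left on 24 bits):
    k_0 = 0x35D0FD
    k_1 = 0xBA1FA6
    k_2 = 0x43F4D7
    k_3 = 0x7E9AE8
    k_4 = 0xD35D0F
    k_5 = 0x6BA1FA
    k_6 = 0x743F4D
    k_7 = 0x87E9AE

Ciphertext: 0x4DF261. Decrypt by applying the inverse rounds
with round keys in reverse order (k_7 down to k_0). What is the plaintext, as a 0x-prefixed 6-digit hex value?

0xA4D436

s_0 = ciphertext = 0x4DF261
s_1 = InvRound(s_0, k_7) = 0xEEAE87
s_2 = InvRound(s_1, k_6) = 0xF36271
s_3 = InvRound(s_2, k_5) = 0x19AD32
s_4 = InvRound(s_3, k_4) = 0x094C01
s_5 = InvRound(s_4, k_3) = 0x7822FA
s_6 = InvRound(s_5, k_2) = 0xDA45B1
s_7 = InvRound(s_6, k_1) = 0xE7E384
s_8 = InvRound(s_7, k_0) = 0xA4D436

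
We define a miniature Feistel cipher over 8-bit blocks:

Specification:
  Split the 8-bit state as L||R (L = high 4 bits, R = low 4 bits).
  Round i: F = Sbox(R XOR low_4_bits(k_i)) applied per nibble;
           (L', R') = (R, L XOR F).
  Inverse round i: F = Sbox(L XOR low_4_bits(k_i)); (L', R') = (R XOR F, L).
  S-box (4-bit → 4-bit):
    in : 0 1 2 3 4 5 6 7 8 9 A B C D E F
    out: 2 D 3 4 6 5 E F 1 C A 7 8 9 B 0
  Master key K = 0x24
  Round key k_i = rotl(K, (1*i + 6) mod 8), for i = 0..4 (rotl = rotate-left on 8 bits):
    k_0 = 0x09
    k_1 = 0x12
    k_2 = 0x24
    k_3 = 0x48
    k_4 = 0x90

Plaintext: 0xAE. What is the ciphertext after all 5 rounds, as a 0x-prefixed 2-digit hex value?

0x02

s_0 = plaintext = 0xAE
s_1 = Round(s_0, k_0) = 0xE5
s_2 = Round(s_1, k_1) = 0x51
s_3 = Round(s_2, k_2) = 0x10
s_4 = Round(s_3, k_3) = 0x00
s_5 = Round(s_4, k_4) = 0x02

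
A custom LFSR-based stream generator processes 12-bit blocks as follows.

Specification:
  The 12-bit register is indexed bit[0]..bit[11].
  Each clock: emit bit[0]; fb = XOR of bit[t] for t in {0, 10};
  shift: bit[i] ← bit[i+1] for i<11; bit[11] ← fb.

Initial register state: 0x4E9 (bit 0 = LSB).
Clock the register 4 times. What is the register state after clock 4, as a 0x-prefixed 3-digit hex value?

0x84E

reg_0 = 0x4E9
clock 1: out=1, reg = 0x274
clock 2: out=0, reg = 0x13A
clock 3: out=0, reg = 0x09D
clock 4: out=1, reg = 0x84E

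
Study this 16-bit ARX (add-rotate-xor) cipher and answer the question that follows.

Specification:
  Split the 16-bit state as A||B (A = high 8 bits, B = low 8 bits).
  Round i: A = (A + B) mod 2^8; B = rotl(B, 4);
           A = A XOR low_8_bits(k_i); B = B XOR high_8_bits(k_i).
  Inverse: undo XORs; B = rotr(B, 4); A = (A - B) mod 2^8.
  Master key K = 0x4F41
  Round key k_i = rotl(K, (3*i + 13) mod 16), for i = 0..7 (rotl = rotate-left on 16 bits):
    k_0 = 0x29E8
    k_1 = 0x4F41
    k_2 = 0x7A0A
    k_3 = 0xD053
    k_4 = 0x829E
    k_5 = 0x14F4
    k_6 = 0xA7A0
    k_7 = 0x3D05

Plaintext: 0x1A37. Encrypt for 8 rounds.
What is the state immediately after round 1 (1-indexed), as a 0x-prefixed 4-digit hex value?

s_0 = plaintext = 0x1A37
s_1 = Round(s_0, k_0) = 0xB95A
s_2 = Round(s_1, k_1) = 0x52EA
s_3 = Round(s_2, k_2) = 0x36D4
s_4 = Round(s_3, k_3) = 0x599D
s_5 = Round(s_4, k_4) = 0x685B
s_6 = Round(s_5, k_5) = 0x37A1
s_7 = Round(s_6, k_6) = 0x78BD
s_8 = Round(s_7, k_7) = 0x30E6

0xB95A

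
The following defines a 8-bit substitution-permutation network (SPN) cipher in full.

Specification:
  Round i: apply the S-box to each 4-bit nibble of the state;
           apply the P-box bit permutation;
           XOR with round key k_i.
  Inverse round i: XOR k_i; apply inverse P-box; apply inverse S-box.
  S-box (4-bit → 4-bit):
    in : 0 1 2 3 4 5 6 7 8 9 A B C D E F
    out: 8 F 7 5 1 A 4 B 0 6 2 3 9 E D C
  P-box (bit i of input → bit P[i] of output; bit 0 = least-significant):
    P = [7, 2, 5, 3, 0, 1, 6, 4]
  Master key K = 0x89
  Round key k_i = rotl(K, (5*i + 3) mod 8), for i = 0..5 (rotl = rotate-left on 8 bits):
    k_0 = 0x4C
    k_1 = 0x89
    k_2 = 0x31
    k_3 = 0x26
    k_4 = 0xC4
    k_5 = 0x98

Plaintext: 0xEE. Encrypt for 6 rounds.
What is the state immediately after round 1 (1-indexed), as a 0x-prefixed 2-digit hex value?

s_0 = plaintext = 0xEE
s_1 = Round(s_0, k_0) = 0xB5
s_2 = Round(s_1, k_1) = 0x86
s_3 = Round(s_2, k_2) = 0x11
s_4 = Round(s_3, k_3) = 0xD9
s_5 = Round(s_4, k_4) = 0xB2
s_6 = Round(s_5, k_5) = 0x3F

0xB5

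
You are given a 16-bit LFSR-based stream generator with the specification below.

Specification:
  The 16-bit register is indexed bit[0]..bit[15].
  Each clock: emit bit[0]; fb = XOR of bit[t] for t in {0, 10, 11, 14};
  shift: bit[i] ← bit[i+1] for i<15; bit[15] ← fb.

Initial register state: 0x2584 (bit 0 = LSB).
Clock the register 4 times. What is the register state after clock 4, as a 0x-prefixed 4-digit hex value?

reg_0 = 0x2584
clock 1: out=0, reg = 0x92C2
clock 2: out=0, reg = 0x4961
clock 3: out=1, reg = 0xA4B0
clock 4: out=0, reg = 0xD258

0xD258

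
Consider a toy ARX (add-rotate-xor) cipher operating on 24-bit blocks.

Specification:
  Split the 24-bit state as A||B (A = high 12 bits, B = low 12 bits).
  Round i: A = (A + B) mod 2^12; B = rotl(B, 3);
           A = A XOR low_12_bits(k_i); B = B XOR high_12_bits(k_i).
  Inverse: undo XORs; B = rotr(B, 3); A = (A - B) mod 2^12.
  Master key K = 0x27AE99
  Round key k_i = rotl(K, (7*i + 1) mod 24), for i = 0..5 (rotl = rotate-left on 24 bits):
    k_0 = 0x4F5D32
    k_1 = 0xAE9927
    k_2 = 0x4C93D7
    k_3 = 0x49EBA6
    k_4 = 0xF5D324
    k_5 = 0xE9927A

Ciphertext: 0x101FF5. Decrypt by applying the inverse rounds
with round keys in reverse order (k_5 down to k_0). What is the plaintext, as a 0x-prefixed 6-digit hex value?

s_0 = ciphertext = 0x101FF5
s_1 = InvRound(s_0, k_5) = 0xB4E82D
s_2 = InvRound(s_1, k_4) = 0x77C0EE
s_3 = InvRound(s_2, k_3) = 0xC4C08E
s_4 = InvRound(s_3, k_2) = 0x113E88
s_5 = InvRound(s_4, k_1) = 0x5A828C
s_6 = InvRound(s_5, k_0) = 0x5CB2CF

0x5CB2CF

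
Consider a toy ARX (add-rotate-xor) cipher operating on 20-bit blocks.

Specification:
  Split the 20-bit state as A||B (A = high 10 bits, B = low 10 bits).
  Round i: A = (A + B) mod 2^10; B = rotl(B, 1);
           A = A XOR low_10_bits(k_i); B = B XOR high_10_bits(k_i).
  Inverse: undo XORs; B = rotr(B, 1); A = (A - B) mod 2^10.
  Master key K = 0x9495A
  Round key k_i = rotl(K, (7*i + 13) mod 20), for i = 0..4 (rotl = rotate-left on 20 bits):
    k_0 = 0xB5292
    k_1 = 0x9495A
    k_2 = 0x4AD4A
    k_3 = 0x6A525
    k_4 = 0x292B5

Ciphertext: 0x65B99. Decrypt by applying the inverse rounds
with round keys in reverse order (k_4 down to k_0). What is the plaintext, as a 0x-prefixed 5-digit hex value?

s_0 = ciphertext = 0x65B99
s_1 = InvRound(s_0, k_4) = 0xE179E
s_2 = InvRound(s_1, k_3) = 0xE171B
s_3 = InvRound(s_2, k_2) = 0x6DD18
s_4 = InvRound(s_3, k_1) = 0xD21A5
s_5 = InvRound(s_4, k_0) = 0x88BB8

0x88BB8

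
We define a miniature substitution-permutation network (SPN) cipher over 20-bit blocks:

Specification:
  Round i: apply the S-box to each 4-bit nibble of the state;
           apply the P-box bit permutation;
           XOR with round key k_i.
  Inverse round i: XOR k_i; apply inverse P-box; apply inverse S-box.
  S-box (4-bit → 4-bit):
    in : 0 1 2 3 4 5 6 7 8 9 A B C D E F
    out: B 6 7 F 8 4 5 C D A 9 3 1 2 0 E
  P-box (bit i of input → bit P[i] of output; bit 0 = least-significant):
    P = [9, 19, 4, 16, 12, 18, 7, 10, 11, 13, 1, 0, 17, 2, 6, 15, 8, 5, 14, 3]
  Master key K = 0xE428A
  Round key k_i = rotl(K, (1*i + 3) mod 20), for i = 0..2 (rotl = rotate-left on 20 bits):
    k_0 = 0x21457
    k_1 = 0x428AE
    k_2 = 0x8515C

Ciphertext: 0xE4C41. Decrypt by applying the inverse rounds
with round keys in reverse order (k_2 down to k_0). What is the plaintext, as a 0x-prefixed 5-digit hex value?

0x03DC3

s_0 = ciphertext = 0xE4C41
s_1 = InvRound(s_0, k_2) = 0xABA05
s_2 = InvRound(s_1, k_1) = 0x9A72B
s_3 = InvRound(s_2, k_0) = 0x03DC3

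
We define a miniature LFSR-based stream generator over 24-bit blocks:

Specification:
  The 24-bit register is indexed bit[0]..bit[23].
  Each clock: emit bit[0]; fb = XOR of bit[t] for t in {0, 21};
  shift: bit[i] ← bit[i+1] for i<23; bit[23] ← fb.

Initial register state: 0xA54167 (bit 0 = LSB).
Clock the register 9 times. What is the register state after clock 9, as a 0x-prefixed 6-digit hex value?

0x7952A0

reg_0 = 0xA54167
clock 1: out=1, reg = 0x52A0B3
clock 2: out=1, reg = 0xA95059
clock 3: out=1, reg = 0x54A82C
clock 4: out=0, reg = 0x2A5416
clock 5: out=0, reg = 0x952A0B
clock 6: out=1, reg = 0xCA9505
clock 7: out=1, reg = 0xE54A82
clock 8: out=0, reg = 0xF2A541
clock 9: out=1, reg = 0x7952A0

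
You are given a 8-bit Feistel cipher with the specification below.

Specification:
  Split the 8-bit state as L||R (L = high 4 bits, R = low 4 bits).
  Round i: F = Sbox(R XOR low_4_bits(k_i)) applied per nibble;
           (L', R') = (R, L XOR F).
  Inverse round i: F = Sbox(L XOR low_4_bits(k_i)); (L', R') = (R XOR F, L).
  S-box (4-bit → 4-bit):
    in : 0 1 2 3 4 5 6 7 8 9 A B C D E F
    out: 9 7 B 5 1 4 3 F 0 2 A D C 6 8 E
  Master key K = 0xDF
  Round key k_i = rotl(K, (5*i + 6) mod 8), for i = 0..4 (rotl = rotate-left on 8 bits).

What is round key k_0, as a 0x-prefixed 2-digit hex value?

0xF7

K = 0xDF
k_0 = rotl(K, (5*0+6) mod 8) = rotl(K, 6) = 0xF7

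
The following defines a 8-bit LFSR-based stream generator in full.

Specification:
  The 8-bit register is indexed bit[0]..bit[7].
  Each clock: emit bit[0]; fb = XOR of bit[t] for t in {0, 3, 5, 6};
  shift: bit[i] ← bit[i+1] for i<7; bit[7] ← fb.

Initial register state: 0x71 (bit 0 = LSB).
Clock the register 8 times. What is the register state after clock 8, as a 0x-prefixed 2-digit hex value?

reg_0 = 0x71
clock 1: out=1, reg = 0xB8
clock 2: out=0, reg = 0x5C
clock 3: out=0, reg = 0x2E
clock 4: out=0, reg = 0x17
clock 5: out=1, reg = 0x8B
clock 6: out=1, reg = 0x45
clock 7: out=1, reg = 0x22
clock 8: out=0, reg = 0x91

0x91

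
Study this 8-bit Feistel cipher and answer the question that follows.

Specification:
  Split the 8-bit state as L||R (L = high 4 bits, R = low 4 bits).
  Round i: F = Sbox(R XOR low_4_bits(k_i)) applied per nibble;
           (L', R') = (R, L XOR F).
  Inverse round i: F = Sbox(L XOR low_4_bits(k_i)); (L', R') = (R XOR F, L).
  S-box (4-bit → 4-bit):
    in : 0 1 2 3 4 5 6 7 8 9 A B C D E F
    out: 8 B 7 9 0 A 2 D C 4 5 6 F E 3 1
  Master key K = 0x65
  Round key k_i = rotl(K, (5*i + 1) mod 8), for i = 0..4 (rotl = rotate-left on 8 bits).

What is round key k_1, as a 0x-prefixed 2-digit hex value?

0x59

K = 0x65
k_0 = rotl(K, (5*0+1) mod 8) = rotl(K, 1) = 0xCA
k_1 = rotl(K, (5*1+1) mod 8) = rotl(K, 6) = 0x59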